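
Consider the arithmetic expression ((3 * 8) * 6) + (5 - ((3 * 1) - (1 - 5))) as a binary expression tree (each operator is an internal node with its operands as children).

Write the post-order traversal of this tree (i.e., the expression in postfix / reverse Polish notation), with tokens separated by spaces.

Post-order on an expression tree gives postfix notation: for each operator, emit left operand, right operand, then the operator.

3 8 * 6 * 5 3 1 * 1 5 - - - +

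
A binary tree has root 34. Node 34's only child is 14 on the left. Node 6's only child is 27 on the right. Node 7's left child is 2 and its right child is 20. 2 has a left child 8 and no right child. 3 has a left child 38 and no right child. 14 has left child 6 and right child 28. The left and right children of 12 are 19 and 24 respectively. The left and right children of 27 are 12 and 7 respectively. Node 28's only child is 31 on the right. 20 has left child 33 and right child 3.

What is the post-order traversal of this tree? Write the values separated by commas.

Post-order visits the left subtree, then the right subtree, then the node.
At 34: go left to 14.
  At 14: go left to 6.
    At 6: no left child.
    At 6: go right to 27.
      At 27: go left to 12.
        At 12: go left to 19.
          19 is a leaf — visit 19.
        At 12: go right to 24.
          24 is a leaf — visit 24.
        Visit 12.
      At 27: go right to 7.
        At 7: go left to 2.
          At 2: go left to 8.
            8 is a leaf — visit 8.
          At 2: no right child.
          Visit 2.
        At 7: go right to 20.
          At 20: go left to 33.
            33 is a leaf — visit 33.
          At 20: go right to 3.
            At 3: go left to 38.
              38 is a leaf — visit 38.
            At 3: no right child.
            Visit 3.
          Visit 20.
        Visit 7.
      Visit 27.
    Visit 6.
  At 14: go right to 28.
    At 28: no left child.
    At 28: go right to 31.
      31 is a leaf — visit 31.
    Visit 28.
  Visit 14.
At 34: no right child.
Visit 34.

19, 24, 12, 8, 2, 33, 38, 3, 20, 7, 27, 6, 31, 28, 14, 34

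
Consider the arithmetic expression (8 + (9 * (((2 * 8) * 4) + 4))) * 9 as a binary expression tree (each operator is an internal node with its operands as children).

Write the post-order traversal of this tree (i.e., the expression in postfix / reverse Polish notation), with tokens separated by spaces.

8 9 2 8 * 4 * 4 + * + 9 *

Post-order on an expression tree gives postfix notation: for each operator, emit left operand, right operand, then the operator.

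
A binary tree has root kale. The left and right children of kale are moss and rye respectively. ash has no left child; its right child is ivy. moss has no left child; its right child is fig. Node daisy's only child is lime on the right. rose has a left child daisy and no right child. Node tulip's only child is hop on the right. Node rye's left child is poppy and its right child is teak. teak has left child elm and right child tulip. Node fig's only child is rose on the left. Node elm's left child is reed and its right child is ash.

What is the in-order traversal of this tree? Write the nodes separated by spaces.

moss daisy lime rose fig kale poppy rye reed elm ash ivy teak tulip hop

In-order visits the left subtree, then the node, then the right subtree.
At kale: go left to moss.
  At moss: no left child.
  Visit moss.
  At moss: go right to fig.
    At fig: go left to rose.
      At rose: go left to daisy.
        At daisy: no left child.
        Visit daisy.
        At daisy: go right to lime.
          lime is a leaf — visit lime.
      Visit rose.
      At rose: no right child.
    Visit fig.
    At fig: no right child.
Visit kale.
At kale: go right to rye.
  At rye: go left to poppy.
    poppy is a leaf — visit poppy.
  Visit rye.
  At rye: go right to teak.
    At teak: go left to elm.
      At elm: go left to reed.
        reed is a leaf — visit reed.
      Visit elm.
      At elm: go right to ash.
        At ash: no left child.
        Visit ash.
        At ash: go right to ivy.
          ivy is a leaf — visit ivy.
    Visit teak.
    At teak: go right to tulip.
      At tulip: no left child.
      Visit tulip.
      At tulip: go right to hop.
        hop is a leaf — visit hop.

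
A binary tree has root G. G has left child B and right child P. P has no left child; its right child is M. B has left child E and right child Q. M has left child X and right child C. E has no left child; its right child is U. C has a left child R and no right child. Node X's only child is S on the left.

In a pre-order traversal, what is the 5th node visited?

Q

Pre-order visits the node, then its left subtree, then its right subtree.
Visit G.
At G: go left to B.
  Visit B.
  At B: go left to E.
    Visit E.
    At E: no left child.
    At E: go right to U.
      U is a leaf — visit U.
  At B: go right to Q.
    Q is a leaf — visit Q.
At G: go right to P.
  Visit P.
  At P: no left child.
  At P: go right to M.
    Visit M.
    At M: go left to X.
      Visit X.
      At X: go left to S.
        S is a leaf — visit S.
      At X: no right child.
    At M: go right to C.
      Visit C.
      At C: go left to R.
        R is a leaf — visit R.
      At C: no right child.
Full pre-order sequence: G, B, E, U, Q, P, M, X, S, C, R.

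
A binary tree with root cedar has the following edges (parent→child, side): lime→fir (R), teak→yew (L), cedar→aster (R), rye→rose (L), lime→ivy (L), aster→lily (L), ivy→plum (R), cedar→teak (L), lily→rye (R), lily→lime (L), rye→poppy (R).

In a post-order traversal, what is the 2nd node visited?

Post-order visits the left subtree, then the right subtree, then the node.
At cedar: go left to teak.
  At teak: go left to yew.
    yew is a leaf — visit yew.
  At teak: no right child.
  Visit teak.
At cedar: go right to aster.
  At aster: go left to lily.
    At lily: go left to lime.
      At lime: go left to ivy.
        At ivy: no left child.
        At ivy: go right to plum.
          plum is a leaf — visit plum.
        Visit ivy.
      At lime: go right to fir.
        fir is a leaf — visit fir.
      Visit lime.
    At lily: go right to rye.
      At rye: go left to rose.
        rose is a leaf — visit rose.
      At rye: go right to poppy.
        poppy is a leaf — visit poppy.
      Visit rye.
    Visit lily.
  At aster: no right child.
  Visit aster.
Visit cedar.
Full post-order sequence: yew, teak, plum, ivy, fir, lime, rose, poppy, rye, lily, aster, cedar.

teak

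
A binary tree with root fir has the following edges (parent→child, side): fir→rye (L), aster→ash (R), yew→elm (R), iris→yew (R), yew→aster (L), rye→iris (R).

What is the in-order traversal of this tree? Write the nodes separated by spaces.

In-order visits the left subtree, then the node, then the right subtree.
At fir: go left to rye.
  At rye: no left child.
  Visit rye.
  At rye: go right to iris.
    At iris: no left child.
    Visit iris.
    At iris: go right to yew.
      At yew: go left to aster.
        At aster: no left child.
        Visit aster.
        At aster: go right to ash.
          ash is a leaf — visit ash.
      Visit yew.
      At yew: go right to elm.
        elm is a leaf — visit elm.
Visit fir.
At fir: no right child.

rye iris aster ash yew elm fir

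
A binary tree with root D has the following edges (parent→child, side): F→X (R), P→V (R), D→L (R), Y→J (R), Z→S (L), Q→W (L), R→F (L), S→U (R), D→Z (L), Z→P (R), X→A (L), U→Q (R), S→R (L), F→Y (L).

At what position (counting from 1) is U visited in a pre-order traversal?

Pre-order visits the node, then its left subtree, then its right subtree.
Visit D.
At D: go left to Z.
  Visit Z.
  At Z: go left to S.
    Visit S.
    At S: go left to R.
      Visit R.
      At R: go left to F.
        Visit F.
        At F: go left to Y.
          Visit Y.
          At Y: no left child.
          At Y: go right to J.
            J is a leaf — visit J.
        At F: go right to X.
          Visit X.
          At X: go left to A.
            A is a leaf — visit A.
          At X: no right child.
      At R: no right child.
    At S: go right to U.
      Visit U.
      At U: no left child.
      At U: go right to Q.
        Visit Q.
        At Q: go left to W.
          W is a leaf — visit W.
        At Q: no right child.
  At Z: go right to P.
    Visit P.
    At P: no left child.
    At P: go right to V.
      V is a leaf — visit V.
At D: go right to L.
  L is a leaf — visit L.
Full pre-order sequence: D, Z, S, R, F, Y, J, X, A, U, Q, W, P, V, L.

10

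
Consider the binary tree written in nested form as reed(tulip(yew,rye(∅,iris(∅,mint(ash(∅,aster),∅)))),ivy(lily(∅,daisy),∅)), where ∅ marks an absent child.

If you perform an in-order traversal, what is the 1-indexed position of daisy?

In-order visits the left subtree, then the node, then the right subtree.
At reed: go left to tulip.
  At tulip: go left to yew.
    yew is a leaf — visit yew.
  Visit tulip.
  At tulip: go right to rye.
    At rye: no left child.
    Visit rye.
    At rye: go right to iris.
      At iris: no left child.
      Visit iris.
      At iris: go right to mint.
        At mint: go left to ash.
          At ash: no left child.
          Visit ash.
          At ash: go right to aster.
            aster is a leaf — visit aster.
        Visit mint.
        At mint: no right child.
Visit reed.
At reed: go right to ivy.
  At ivy: go left to lily.
    At lily: no left child.
    Visit lily.
    At lily: go right to daisy.
      daisy is a leaf — visit daisy.
  Visit ivy.
  At ivy: no right child.
Full in-order sequence: yew, tulip, rye, iris, ash, aster, mint, reed, lily, daisy, ivy.

10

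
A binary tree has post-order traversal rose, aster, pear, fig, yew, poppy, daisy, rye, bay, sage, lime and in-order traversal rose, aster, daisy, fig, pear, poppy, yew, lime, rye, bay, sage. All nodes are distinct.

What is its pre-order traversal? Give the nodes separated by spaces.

The last element of post-order is the root; it splits in-order into left and right subtrees.
Root lime: left subtree has 7 nodes {rose, aster, daisy, fig, pear, poppy, yew}, right has 3 {rye, bay, sage}.
  Root daisy: left subtree has 2 nodes {rose, aster}, right has 4 {fig, pear, poppy, yew}.
    Root aster: left subtree has 1 node {rose}, right has 0 { }.
    Root poppy: left subtree has 2 nodes {fig, pear}, right has 1 {yew}.
      Root fig: left subtree has 0 nodes { }, right has 1 {pear}.
  Root sage: left subtree has 2 nodes {rye, bay}, right has 0 { }.
    Root bay: left subtree has 1 node {rye}, right has 0 { }.

lime daisy aster rose poppy fig pear yew sage bay rye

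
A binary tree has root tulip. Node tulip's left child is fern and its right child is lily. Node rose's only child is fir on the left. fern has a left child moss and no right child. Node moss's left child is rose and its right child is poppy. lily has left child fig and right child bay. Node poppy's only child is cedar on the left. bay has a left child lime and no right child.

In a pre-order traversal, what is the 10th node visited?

bay

Pre-order visits the node, then its left subtree, then its right subtree.
Visit tulip.
At tulip: go left to fern.
  Visit fern.
  At fern: go left to moss.
    Visit moss.
    At moss: go left to rose.
      Visit rose.
      At rose: go left to fir.
        fir is a leaf — visit fir.
      At rose: no right child.
    At moss: go right to poppy.
      Visit poppy.
      At poppy: go left to cedar.
        cedar is a leaf — visit cedar.
      At poppy: no right child.
  At fern: no right child.
At tulip: go right to lily.
  Visit lily.
  At lily: go left to fig.
    fig is a leaf — visit fig.
  At lily: go right to bay.
    Visit bay.
    At bay: go left to lime.
      lime is a leaf — visit lime.
    At bay: no right child.
Full pre-order sequence: tulip, fern, moss, rose, fir, poppy, cedar, lily, fig, bay, lime.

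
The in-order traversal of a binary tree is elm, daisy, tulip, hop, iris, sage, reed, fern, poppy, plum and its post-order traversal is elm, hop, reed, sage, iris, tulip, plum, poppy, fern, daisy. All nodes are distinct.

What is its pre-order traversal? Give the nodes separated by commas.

The last element of post-order is the root; it splits in-order into left and right subtrees.
Root daisy: left subtree has 1 node {elm}, right has 8 {tulip, hop, iris, sage, reed, fern, poppy, plum}.
  Root fern: left subtree has 5 nodes {tulip, hop, iris, sage, reed}, right has 2 {poppy, plum}.
    Root tulip: left subtree has 0 nodes { }, right has 4 {hop, iris, sage, reed}.
      Root iris: left subtree has 1 node {hop}, right has 2 {sage, reed}.
        Root sage: left subtree has 0 nodes { }, right has 1 {reed}.
    Root poppy: left subtree has 0 nodes { }, right has 1 {plum}.

daisy, elm, fern, tulip, iris, hop, sage, reed, poppy, plum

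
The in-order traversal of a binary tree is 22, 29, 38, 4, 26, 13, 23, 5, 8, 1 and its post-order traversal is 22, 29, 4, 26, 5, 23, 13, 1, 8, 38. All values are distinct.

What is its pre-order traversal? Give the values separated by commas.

38, 29, 22, 8, 13, 26, 4, 23, 5, 1

The last element of post-order is the root; it splits in-order into left and right subtrees.
Root 38: left subtree has 2 nodes {22, 29}, right has 7 {4, 26, 13, 23, 5, 8, 1}.
  Root 29: left subtree has 1 node {22}, right has 0 { }.
  Root 8: left subtree has 5 nodes {4, 26, 13, 23, 5}, right has 1 {1}.
    Root 13: left subtree has 2 nodes {4, 26}, right has 2 {23, 5}.
      Root 26: left subtree has 1 node {4}, right has 0 { }.
      Root 23: left subtree has 0 nodes { }, right has 1 {5}.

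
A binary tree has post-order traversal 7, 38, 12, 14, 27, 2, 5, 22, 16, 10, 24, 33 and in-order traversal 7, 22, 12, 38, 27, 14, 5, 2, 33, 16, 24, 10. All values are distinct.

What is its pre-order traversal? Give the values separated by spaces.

The last element of post-order is the root; it splits in-order into left and right subtrees.
Root 33: left subtree has 8 nodes {7, 22, 12, 38, 27, 14, 5, 2}, right has 3 {16, 24, 10}.
  Root 22: left subtree has 1 node {7}, right has 6 {12, 38, 27, 14, 5, 2}.
    Root 5: left subtree has 4 nodes {12, 38, 27, 14}, right has 1 {2}.
      Root 27: left subtree has 2 nodes {12, 38}, right has 1 {14}.
        Root 12: left subtree has 0 nodes { }, right has 1 {38}.
  Root 24: left subtree has 1 node {16}, right has 1 {10}.

33 22 7 5 27 12 38 14 2 24 16 10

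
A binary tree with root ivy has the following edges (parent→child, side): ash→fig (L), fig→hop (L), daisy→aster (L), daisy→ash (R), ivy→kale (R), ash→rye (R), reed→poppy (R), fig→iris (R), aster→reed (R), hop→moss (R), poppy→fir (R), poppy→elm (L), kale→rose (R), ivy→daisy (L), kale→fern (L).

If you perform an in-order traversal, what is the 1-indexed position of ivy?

13

In-order visits the left subtree, then the node, then the right subtree.
At ivy: go left to daisy.
  At daisy: go left to aster.
    At aster: no left child.
    Visit aster.
    At aster: go right to reed.
      At reed: no left child.
      Visit reed.
      At reed: go right to poppy.
        At poppy: go left to elm.
          elm is a leaf — visit elm.
        Visit poppy.
        At poppy: go right to fir.
          fir is a leaf — visit fir.
  Visit daisy.
  At daisy: go right to ash.
    At ash: go left to fig.
      At fig: go left to hop.
        At hop: no left child.
        Visit hop.
        At hop: go right to moss.
          moss is a leaf — visit moss.
      Visit fig.
      At fig: go right to iris.
        iris is a leaf — visit iris.
    Visit ash.
    At ash: go right to rye.
      rye is a leaf — visit rye.
Visit ivy.
At ivy: go right to kale.
  At kale: go left to fern.
    fern is a leaf — visit fern.
  Visit kale.
  At kale: go right to rose.
    rose is a leaf — visit rose.
Full in-order sequence: aster, reed, elm, poppy, fir, daisy, hop, moss, fig, iris, ash, rye, ivy, fern, kale, rose.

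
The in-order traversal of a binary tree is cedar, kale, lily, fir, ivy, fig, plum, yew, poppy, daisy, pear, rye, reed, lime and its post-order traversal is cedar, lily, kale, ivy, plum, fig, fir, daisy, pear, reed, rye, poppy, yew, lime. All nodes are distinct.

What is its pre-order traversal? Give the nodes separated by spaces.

lime yew fir kale cedar lily fig ivy plum poppy rye pear daisy reed

The last element of post-order is the root; it splits in-order into left and right subtrees.
Root lime: left subtree has 13 nodes {cedar, kale, lily, fir, ivy, fig, plum, yew, poppy, daisy, pear, rye, reed}, right has 0 { }.
  Root yew: left subtree has 7 nodes {cedar, kale, lily, fir, ivy, fig, plum}, right has 5 {poppy, daisy, pear, rye, reed}.
    Root fir: left subtree has 3 nodes {cedar, kale, lily}, right has 3 {ivy, fig, plum}.
      Root kale: left subtree has 1 node {cedar}, right has 1 {lily}.
      Root fig: left subtree has 1 node {ivy}, right has 1 {plum}.
    Root poppy: left subtree has 0 nodes { }, right has 4 {daisy, pear, rye, reed}.
      Root rye: left subtree has 2 nodes {daisy, pear}, right has 1 {reed}.
        Root pear: left subtree has 1 node {daisy}, right has 0 { }.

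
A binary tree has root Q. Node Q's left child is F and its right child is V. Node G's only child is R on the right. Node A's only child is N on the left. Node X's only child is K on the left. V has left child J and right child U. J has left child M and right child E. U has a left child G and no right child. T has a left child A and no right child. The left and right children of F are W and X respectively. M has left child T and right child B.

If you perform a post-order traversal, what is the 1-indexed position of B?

Post-order visits the left subtree, then the right subtree, then the node.
At Q: go left to F.
  At F: go left to W.
    W is a leaf — visit W.
  At F: go right to X.
    At X: go left to K.
      K is a leaf — visit K.
    At X: no right child.
    Visit X.
  Visit F.
At Q: go right to V.
  At V: go left to J.
    At J: go left to M.
      At M: go left to T.
        At T: go left to A.
          At A: go left to N.
            N is a leaf — visit N.
          At A: no right child.
          Visit A.
        At T: no right child.
        Visit T.
      At M: go right to B.
        B is a leaf — visit B.
      Visit M.
    At J: go right to E.
      E is a leaf — visit E.
    Visit J.
  At V: go right to U.
    At U: go left to G.
      At G: no left child.
      At G: go right to R.
        R is a leaf — visit R.
      Visit G.
    At U: no right child.
    Visit U.
  Visit V.
Visit Q.
Full post-order sequence: W, K, X, F, N, A, T, B, M, E, J, R, G, U, V, Q.

8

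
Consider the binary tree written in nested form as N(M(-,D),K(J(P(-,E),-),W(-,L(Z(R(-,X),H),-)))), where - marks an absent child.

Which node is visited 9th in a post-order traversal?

Z

Post-order visits the left subtree, then the right subtree, then the node.
At N: go left to M.
  At M: no left child.
  At M: go right to D.
    D is a leaf — visit D.
  Visit M.
At N: go right to K.
  At K: go left to J.
    At J: go left to P.
      At P: no left child.
      At P: go right to E.
        E is a leaf — visit E.
      Visit P.
    At J: no right child.
    Visit J.
  At K: go right to W.
    At W: no left child.
    At W: go right to L.
      At L: go left to Z.
        At Z: go left to R.
          At R: no left child.
          At R: go right to X.
            X is a leaf — visit X.
          Visit R.
        At Z: go right to H.
          H is a leaf — visit H.
        Visit Z.
      At L: no right child.
      Visit L.
    Visit W.
  Visit K.
Visit N.
Full post-order sequence: D, M, E, P, J, X, R, H, Z, L, W, K, N.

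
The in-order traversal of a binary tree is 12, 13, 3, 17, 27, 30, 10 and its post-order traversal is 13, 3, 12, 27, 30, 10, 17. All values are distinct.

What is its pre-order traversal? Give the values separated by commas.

17, 12, 3, 13, 10, 30, 27

The last element of post-order is the root; it splits in-order into left and right subtrees.
Root 17: left subtree has 3 nodes {12, 13, 3}, right has 3 {27, 30, 10}.
  Root 12: left subtree has 0 nodes { }, right has 2 {13, 3}.
    Root 3: left subtree has 1 node {13}, right has 0 { }.
  Root 10: left subtree has 2 nodes {27, 30}, right has 0 { }.
    Root 30: left subtree has 1 node {27}, right has 0 { }.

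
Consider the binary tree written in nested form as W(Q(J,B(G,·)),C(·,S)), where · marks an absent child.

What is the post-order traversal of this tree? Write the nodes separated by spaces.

Post-order visits the left subtree, then the right subtree, then the node.
At W: go left to Q.
  At Q: go left to J.
    J is a leaf — visit J.
  At Q: go right to B.
    At B: go left to G.
      G is a leaf — visit G.
    At B: no right child.
    Visit B.
  Visit Q.
At W: go right to C.
  At C: no left child.
  At C: go right to S.
    S is a leaf — visit S.
  Visit C.
Visit W.

J G B Q S C W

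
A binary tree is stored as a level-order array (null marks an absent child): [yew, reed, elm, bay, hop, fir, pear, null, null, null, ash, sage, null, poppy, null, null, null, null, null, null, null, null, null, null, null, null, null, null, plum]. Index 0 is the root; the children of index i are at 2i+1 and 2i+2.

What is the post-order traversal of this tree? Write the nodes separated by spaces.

Post-order visits the left subtree, then the right subtree, then the node.
At yew: go left to reed.
  At reed: go left to bay.
    bay is a leaf — visit bay.
  At reed: go right to hop.
    At hop: no left child.
    At hop: go right to ash.
      ash is a leaf — visit ash.
    Visit hop.
  Visit reed.
At yew: go right to elm.
  At elm: go left to fir.
    At fir: go left to sage.
      sage is a leaf — visit sage.
    At fir: no right child.
    Visit fir.
  At elm: go right to pear.
    At pear: go left to poppy.
      At poppy: no left child.
      At poppy: go right to plum.
        plum is a leaf — visit plum.
      Visit poppy.
    At pear: no right child.
    Visit pear.
  Visit elm.
Visit yew.

bay ash hop reed sage fir plum poppy pear elm yew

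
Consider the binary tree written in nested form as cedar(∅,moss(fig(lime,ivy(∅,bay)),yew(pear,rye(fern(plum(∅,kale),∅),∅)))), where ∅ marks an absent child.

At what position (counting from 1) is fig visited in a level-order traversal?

3

Level-order visits nodes level by level from the root, left to right within each level.
Level 0: cedar
Level 1: moss
Level 2: fig, yew
Level 3: lime, ivy, pear, rye
Level 4: bay, fern
Level 5: plum
Level 6: kale
Full level-order sequence: cedar, moss, fig, yew, lime, ivy, pear, rye, bay, fern, plum, kale.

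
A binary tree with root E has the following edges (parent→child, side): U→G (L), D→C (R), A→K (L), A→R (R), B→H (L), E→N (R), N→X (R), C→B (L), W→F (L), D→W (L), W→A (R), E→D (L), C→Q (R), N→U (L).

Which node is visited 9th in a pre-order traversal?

Pre-order visits the node, then its left subtree, then its right subtree.
Visit E.
At E: go left to D.
  Visit D.
  At D: go left to W.
    Visit W.
    At W: go left to F.
      F is a leaf — visit F.
    At W: go right to A.
      Visit A.
      At A: go left to K.
        K is a leaf — visit K.
      At A: go right to R.
        R is a leaf — visit R.
  At D: go right to C.
    Visit C.
    At C: go left to B.
      Visit B.
      At B: go left to H.
        H is a leaf — visit H.
      At B: no right child.
    At C: go right to Q.
      Q is a leaf — visit Q.
At E: go right to N.
  Visit N.
  At N: go left to U.
    Visit U.
    At U: go left to G.
      G is a leaf — visit G.
    At U: no right child.
  At N: go right to X.
    X is a leaf — visit X.
Full pre-order sequence: E, D, W, F, A, K, R, C, B, H, Q, N, U, G, X.

B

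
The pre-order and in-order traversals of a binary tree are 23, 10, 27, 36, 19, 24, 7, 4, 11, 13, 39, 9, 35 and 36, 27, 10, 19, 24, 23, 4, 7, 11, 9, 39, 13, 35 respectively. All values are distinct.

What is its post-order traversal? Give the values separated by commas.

The first element of pre-order is the root; it splits in-order into left and right subtrees.
Root 23: left subtree has 5 nodes {36, 27, 10, 19, 24}, right has 7 {4, 7, 11, 9, 39, 13, 35}.
  Root 10: left subtree has 2 nodes {36, 27}, right has 2 {19, 24}.
    Root 27: left subtree has 1 node {36}, right has 0 { }.
    Root 19: left subtree has 0 nodes { }, right has 1 {24}.
  Root 7: left subtree has 1 node {4}, right has 5 {11, 9, 39, 13, 35}.
    Root 11: left subtree has 0 nodes { }, right has 4 {9, 39, 13, 35}.
      Root 13: left subtree has 2 nodes {9, 39}, right has 1 {35}.
        Root 39: left subtree has 1 node {9}, right has 0 { }.

36, 27, 24, 19, 10, 4, 9, 39, 35, 13, 11, 7, 23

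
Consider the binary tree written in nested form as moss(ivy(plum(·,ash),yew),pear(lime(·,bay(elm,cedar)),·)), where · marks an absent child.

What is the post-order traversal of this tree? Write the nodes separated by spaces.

ash plum yew ivy elm cedar bay lime pear moss

Post-order visits the left subtree, then the right subtree, then the node.
At moss: go left to ivy.
  At ivy: go left to plum.
    At plum: no left child.
    At plum: go right to ash.
      ash is a leaf — visit ash.
    Visit plum.
  At ivy: go right to yew.
    yew is a leaf — visit yew.
  Visit ivy.
At moss: go right to pear.
  At pear: go left to lime.
    At lime: no left child.
    At lime: go right to bay.
      At bay: go left to elm.
        elm is a leaf — visit elm.
      At bay: go right to cedar.
        cedar is a leaf — visit cedar.
      Visit bay.
    Visit lime.
  At pear: no right child.
  Visit pear.
Visit moss.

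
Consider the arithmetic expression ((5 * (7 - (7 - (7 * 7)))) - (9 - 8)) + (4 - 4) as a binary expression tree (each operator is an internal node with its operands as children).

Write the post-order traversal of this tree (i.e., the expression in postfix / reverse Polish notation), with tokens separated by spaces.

Post-order on an expression tree gives postfix notation: for each operator, emit left operand, right operand, then the operator.

5 7 7 7 7 * - - * 9 8 - - 4 4 - +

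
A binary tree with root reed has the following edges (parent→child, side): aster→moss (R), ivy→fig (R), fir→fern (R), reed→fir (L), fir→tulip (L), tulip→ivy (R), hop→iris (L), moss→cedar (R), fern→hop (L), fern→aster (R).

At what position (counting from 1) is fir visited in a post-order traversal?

Post-order visits the left subtree, then the right subtree, then the node.
At reed: go left to fir.
  At fir: go left to tulip.
    At tulip: no left child.
    At tulip: go right to ivy.
      At ivy: no left child.
      At ivy: go right to fig.
        fig is a leaf — visit fig.
      Visit ivy.
    Visit tulip.
  At fir: go right to fern.
    At fern: go left to hop.
      At hop: go left to iris.
        iris is a leaf — visit iris.
      At hop: no right child.
      Visit hop.
    At fern: go right to aster.
      At aster: no left child.
      At aster: go right to moss.
        At moss: no left child.
        At moss: go right to cedar.
          cedar is a leaf — visit cedar.
        Visit moss.
      Visit aster.
    Visit fern.
  Visit fir.
At reed: no right child.
Visit reed.
Full post-order sequence: fig, ivy, tulip, iris, hop, cedar, moss, aster, fern, fir, reed.

10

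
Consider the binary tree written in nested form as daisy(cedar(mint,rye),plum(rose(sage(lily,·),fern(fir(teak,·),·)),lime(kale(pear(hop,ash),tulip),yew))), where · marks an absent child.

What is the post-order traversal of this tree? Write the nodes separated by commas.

mint, rye, cedar, lily, sage, teak, fir, fern, rose, hop, ash, pear, tulip, kale, yew, lime, plum, daisy

Post-order visits the left subtree, then the right subtree, then the node.
At daisy: go left to cedar.
  At cedar: go left to mint.
    mint is a leaf — visit mint.
  At cedar: go right to rye.
    rye is a leaf — visit rye.
  Visit cedar.
At daisy: go right to plum.
  At plum: go left to rose.
    At rose: go left to sage.
      At sage: go left to lily.
        lily is a leaf — visit lily.
      At sage: no right child.
      Visit sage.
    At rose: go right to fern.
      At fern: go left to fir.
        At fir: go left to teak.
          teak is a leaf — visit teak.
        At fir: no right child.
        Visit fir.
      At fern: no right child.
      Visit fern.
    Visit rose.
  At plum: go right to lime.
    At lime: go left to kale.
      At kale: go left to pear.
        At pear: go left to hop.
          hop is a leaf — visit hop.
        At pear: go right to ash.
          ash is a leaf — visit ash.
        Visit pear.
      At kale: go right to tulip.
        tulip is a leaf — visit tulip.
      Visit kale.
    At lime: go right to yew.
      yew is a leaf — visit yew.
    Visit lime.
  Visit plum.
Visit daisy.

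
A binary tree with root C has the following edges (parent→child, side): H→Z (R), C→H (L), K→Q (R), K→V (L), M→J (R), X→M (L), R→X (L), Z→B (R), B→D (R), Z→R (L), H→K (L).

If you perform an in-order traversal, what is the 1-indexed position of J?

6

In-order visits the left subtree, then the node, then the right subtree.
At C: go left to H.
  At H: go left to K.
    At K: go left to V.
      V is a leaf — visit V.
    Visit K.
    At K: go right to Q.
      Q is a leaf — visit Q.
  Visit H.
  At H: go right to Z.
    At Z: go left to R.
      At R: go left to X.
        At X: go left to M.
          At M: no left child.
          Visit M.
          At M: go right to J.
            J is a leaf — visit J.
        Visit X.
        At X: no right child.
      Visit R.
      At R: no right child.
    Visit Z.
    At Z: go right to B.
      At B: no left child.
      Visit B.
      At B: go right to D.
        D is a leaf — visit D.
Visit C.
At C: no right child.
Full in-order sequence: V, K, Q, H, M, J, X, R, Z, B, D, C.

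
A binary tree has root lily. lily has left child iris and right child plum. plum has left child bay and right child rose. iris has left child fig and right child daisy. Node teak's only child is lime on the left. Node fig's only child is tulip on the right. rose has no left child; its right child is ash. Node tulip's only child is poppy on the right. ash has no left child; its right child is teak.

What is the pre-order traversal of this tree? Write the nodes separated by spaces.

lily iris fig tulip poppy daisy plum bay rose ash teak lime

Pre-order visits the node, then its left subtree, then its right subtree.
Visit lily.
At lily: go left to iris.
  Visit iris.
  At iris: go left to fig.
    Visit fig.
    At fig: no left child.
    At fig: go right to tulip.
      Visit tulip.
      At tulip: no left child.
      At tulip: go right to poppy.
        poppy is a leaf — visit poppy.
  At iris: go right to daisy.
    daisy is a leaf — visit daisy.
At lily: go right to plum.
  Visit plum.
  At plum: go left to bay.
    bay is a leaf — visit bay.
  At plum: go right to rose.
    Visit rose.
    At rose: no left child.
    At rose: go right to ash.
      Visit ash.
      At ash: no left child.
      At ash: go right to teak.
        Visit teak.
        At teak: go left to lime.
          lime is a leaf — visit lime.
        At teak: no right child.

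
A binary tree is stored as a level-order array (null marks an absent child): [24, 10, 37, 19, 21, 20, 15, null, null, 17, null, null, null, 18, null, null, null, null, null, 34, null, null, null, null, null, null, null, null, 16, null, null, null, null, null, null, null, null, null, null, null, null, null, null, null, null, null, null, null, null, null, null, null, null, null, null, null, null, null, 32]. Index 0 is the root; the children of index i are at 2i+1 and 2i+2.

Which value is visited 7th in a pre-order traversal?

Pre-order visits the node, then its left subtree, then its right subtree.
Visit 24.
At 24: go left to 10.
  Visit 10.
  At 10: go left to 19.
    19 is a leaf — visit 19.
  At 10: go right to 21.
    Visit 21.
    At 21: go left to 17.
      Visit 17.
      At 17: go left to 34.
        34 is a leaf — visit 34.
      At 17: no right child.
    At 21: no right child.
At 24: go right to 37.
  Visit 37.
  At 37: go left to 20.
    20 is a leaf — visit 20.
  At 37: go right to 15.
    Visit 15.
    At 15: go left to 18.
      Visit 18.
      At 18: no left child.
      At 18: go right to 16.
        Visit 16.
        At 16: no left child.
        At 16: go right to 32.
          32 is a leaf — visit 32.
    At 15: no right child.
Full pre-order sequence: 24, 10, 19, 21, 17, 34, 37, 20, 15, 18, 16, 32.

37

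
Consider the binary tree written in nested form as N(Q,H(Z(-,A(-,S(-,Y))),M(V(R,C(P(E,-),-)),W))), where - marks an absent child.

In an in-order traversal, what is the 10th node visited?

E

In-order visits the left subtree, then the node, then the right subtree.
At N: go left to Q.
  Q is a leaf — visit Q.
Visit N.
At N: go right to H.
  At H: go left to Z.
    At Z: no left child.
    Visit Z.
    At Z: go right to A.
      At A: no left child.
      Visit A.
      At A: go right to S.
        At S: no left child.
        Visit S.
        At S: go right to Y.
          Y is a leaf — visit Y.
  Visit H.
  At H: go right to M.
    At M: go left to V.
      At V: go left to R.
        R is a leaf — visit R.
      Visit V.
      At V: go right to C.
        At C: go left to P.
          At P: go left to E.
            E is a leaf — visit E.
          Visit P.
          At P: no right child.
        Visit C.
        At C: no right child.
    Visit M.
    At M: go right to W.
      W is a leaf — visit W.
Full in-order sequence: Q, N, Z, A, S, Y, H, R, V, E, P, C, M, W.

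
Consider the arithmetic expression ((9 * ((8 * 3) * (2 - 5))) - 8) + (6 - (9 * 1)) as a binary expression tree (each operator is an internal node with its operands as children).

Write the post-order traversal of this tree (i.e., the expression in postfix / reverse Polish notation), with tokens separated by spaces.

9 8 3 * 2 5 - * * 8 - 6 9 1 * - +

Post-order on an expression tree gives postfix notation: for each operator, emit left operand, right operand, then the operator.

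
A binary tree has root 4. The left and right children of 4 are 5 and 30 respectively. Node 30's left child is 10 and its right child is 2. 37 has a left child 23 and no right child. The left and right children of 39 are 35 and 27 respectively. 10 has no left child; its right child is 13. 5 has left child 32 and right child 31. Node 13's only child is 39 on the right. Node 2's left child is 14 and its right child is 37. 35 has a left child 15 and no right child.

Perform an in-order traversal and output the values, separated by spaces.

In-order visits the left subtree, then the node, then the right subtree.
At 4: go left to 5.
  At 5: go left to 32.
    32 is a leaf — visit 32.
  Visit 5.
  At 5: go right to 31.
    31 is a leaf — visit 31.
Visit 4.
At 4: go right to 30.
  At 30: go left to 10.
    At 10: no left child.
    Visit 10.
    At 10: go right to 13.
      At 13: no left child.
      Visit 13.
      At 13: go right to 39.
        At 39: go left to 35.
          At 35: go left to 15.
            15 is a leaf — visit 15.
          Visit 35.
          At 35: no right child.
        Visit 39.
        At 39: go right to 27.
          27 is a leaf — visit 27.
  Visit 30.
  At 30: go right to 2.
    At 2: go left to 14.
      14 is a leaf — visit 14.
    Visit 2.
    At 2: go right to 37.
      At 37: go left to 23.
        23 is a leaf — visit 23.
      Visit 37.
      At 37: no right child.

32 5 31 4 10 13 15 35 39 27 30 14 2 23 37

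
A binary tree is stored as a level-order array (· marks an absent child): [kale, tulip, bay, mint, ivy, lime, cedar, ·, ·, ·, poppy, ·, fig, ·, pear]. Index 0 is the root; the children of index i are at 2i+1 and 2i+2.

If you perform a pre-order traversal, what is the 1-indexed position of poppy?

Pre-order visits the node, then its left subtree, then its right subtree.
Visit kale.
At kale: go left to tulip.
  Visit tulip.
  At tulip: go left to mint.
    mint is a leaf — visit mint.
  At tulip: go right to ivy.
    Visit ivy.
    At ivy: no left child.
    At ivy: go right to poppy.
      poppy is a leaf — visit poppy.
At kale: go right to bay.
  Visit bay.
  At bay: go left to lime.
    Visit lime.
    At lime: no left child.
    At lime: go right to fig.
      fig is a leaf — visit fig.
  At bay: go right to cedar.
    Visit cedar.
    At cedar: no left child.
    At cedar: go right to pear.
      pear is a leaf — visit pear.
Full pre-order sequence: kale, tulip, mint, ivy, poppy, bay, lime, fig, cedar, pear.

5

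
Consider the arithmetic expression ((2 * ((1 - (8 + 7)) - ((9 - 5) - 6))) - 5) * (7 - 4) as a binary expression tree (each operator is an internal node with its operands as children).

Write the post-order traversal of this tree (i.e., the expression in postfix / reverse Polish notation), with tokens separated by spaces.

2 1 8 7 + - 9 5 - 6 - - * 5 - 7 4 - *

Post-order on an expression tree gives postfix notation: for each operator, emit left operand, right operand, then the operator.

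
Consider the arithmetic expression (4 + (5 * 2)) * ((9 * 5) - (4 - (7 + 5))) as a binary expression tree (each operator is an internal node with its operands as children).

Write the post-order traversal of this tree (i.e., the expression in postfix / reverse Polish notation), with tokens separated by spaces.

Post-order on an expression tree gives postfix notation: for each operator, emit left operand, right operand, then the operator.

4 5 2 * + 9 5 * 4 7 5 + - - *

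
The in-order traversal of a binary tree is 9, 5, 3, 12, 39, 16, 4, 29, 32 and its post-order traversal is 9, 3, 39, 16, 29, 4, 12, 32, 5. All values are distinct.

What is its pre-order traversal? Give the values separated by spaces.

5 9 32 12 3 4 16 39 29

The last element of post-order is the root; it splits in-order into left and right subtrees.
Root 5: left subtree has 1 node {9}, right has 7 {3, 12, 39, 16, 4, 29, 32}.
  Root 32: left subtree has 6 nodes {3, 12, 39, 16, 4, 29}, right has 0 { }.
    Root 12: left subtree has 1 node {3}, right has 4 {39, 16, 4, 29}.
      Root 4: left subtree has 2 nodes {39, 16}, right has 1 {29}.
        Root 16: left subtree has 1 node {39}, right has 0 { }.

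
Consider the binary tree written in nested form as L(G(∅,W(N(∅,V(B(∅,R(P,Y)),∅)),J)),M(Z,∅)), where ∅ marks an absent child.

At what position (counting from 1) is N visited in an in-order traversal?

2

In-order visits the left subtree, then the node, then the right subtree.
At L: go left to G.
  At G: no left child.
  Visit G.
  At G: go right to W.
    At W: go left to N.
      At N: no left child.
      Visit N.
      At N: go right to V.
        At V: go left to B.
          At B: no left child.
          Visit B.
          At B: go right to R.
            At R: go left to P.
              P is a leaf — visit P.
            Visit R.
            At R: go right to Y.
              Y is a leaf — visit Y.
        Visit V.
        At V: no right child.
    Visit W.
    At W: go right to J.
      J is a leaf — visit J.
Visit L.
At L: go right to M.
  At M: go left to Z.
    Z is a leaf — visit Z.
  Visit M.
  At M: no right child.
Full in-order sequence: G, N, B, P, R, Y, V, W, J, L, Z, M.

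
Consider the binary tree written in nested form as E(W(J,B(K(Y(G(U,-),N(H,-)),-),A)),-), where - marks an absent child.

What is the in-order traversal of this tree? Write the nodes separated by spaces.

J W U G Y H N K B A E

In-order visits the left subtree, then the node, then the right subtree.
At E: go left to W.
  At W: go left to J.
    J is a leaf — visit J.
  Visit W.
  At W: go right to B.
    At B: go left to K.
      At K: go left to Y.
        At Y: go left to G.
          At G: go left to U.
            U is a leaf — visit U.
          Visit G.
          At G: no right child.
        Visit Y.
        At Y: go right to N.
          At N: go left to H.
            H is a leaf — visit H.
          Visit N.
          At N: no right child.
      Visit K.
      At K: no right child.
    Visit B.
    At B: go right to A.
      A is a leaf — visit A.
Visit E.
At E: no right child.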